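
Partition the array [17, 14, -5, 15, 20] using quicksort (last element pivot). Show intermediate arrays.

Partition 1: pivot=20 at index 4 -> [17, 14, -5, 15, 20]
Partition 2: pivot=15 at index 2 -> [14, -5, 15, 17, 20]
Partition 3: pivot=-5 at index 0 -> [-5, 14, 15, 17, 20]


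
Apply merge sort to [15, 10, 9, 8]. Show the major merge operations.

Divide and conquer:
  Merge [15] + [10] -> [10, 15]
  Merge [9] + [8] -> [8, 9]
  Merge [10, 15] + [8, 9] -> [8, 9, 10, 15]


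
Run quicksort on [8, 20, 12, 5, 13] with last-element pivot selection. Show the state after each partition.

Partition 1: pivot=13 at index 3 -> [8, 12, 5, 13, 20]
Partition 2: pivot=5 at index 0 -> [5, 12, 8, 13, 20]
Partition 3: pivot=8 at index 1 -> [5, 8, 12, 13, 20]


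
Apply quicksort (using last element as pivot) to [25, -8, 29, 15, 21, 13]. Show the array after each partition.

Partition 1: pivot=13 at index 1 -> [-8, 13, 29, 15, 21, 25]
Partition 2: pivot=25 at index 4 -> [-8, 13, 15, 21, 25, 29]
Partition 3: pivot=21 at index 3 -> [-8, 13, 15, 21, 25, 29]


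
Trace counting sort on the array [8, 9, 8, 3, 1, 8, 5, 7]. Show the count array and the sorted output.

Count array: [0, 1, 0, 1, 0, 1, 0, 1, 3, 1]
(count[i] = number of elements equal to i)
Cumulative count: [0, 1, 1, 2, 2, 3, 3, 4, 7, 8]
Sorted: [1, 3, 5, 7, 8, 8, 8, 9]


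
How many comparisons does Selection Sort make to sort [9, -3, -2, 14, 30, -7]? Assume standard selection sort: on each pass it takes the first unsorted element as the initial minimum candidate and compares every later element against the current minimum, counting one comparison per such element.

Pass 1: scan indices 1..5 for the minimum = 5 comparison(s); min is -7, place at index 0 -> [-7, -3, -2, 14, 30, 9]
Pass 2: scan indices 2..5 for the minimum = 4 comparison(s); min is -3, place at index 1 -> [-7, -3, -2, 14, 30, 9]
Pass 3: scan indices 3..5 for the minimum = 3 comparison(s); min is -2, place at index 2 -> [-7, -3, -2, 14, 30, 9]
Pass 4: scan indices 4..5 for the minimum = 2 comparison(s); min is 9, place at index 3 -> [-7, -3, -2, 9, 30, 14]
Pass 5: scan indices 5..5 for the minimum = 1 comparison(s); min is 14, place at index 4 -> [-7, -3, -2, 9, 14, 30]
Selection sort always scans the whole unsorted suffix, so the count is (n-1) + (n-2) + ... + 1 = n(n-1)/2 = 6*5/2 = 15 regardless of the input order.
Total comparisons: 5 + 4 + 3 + 2 + 1 = 15


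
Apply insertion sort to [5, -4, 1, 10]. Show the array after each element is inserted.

First element 5 is already 'sorted'
Insert -4: shifted 1 elements -> [-4, 5, 1, 10]
Insert 1: shifted 1 elements -> [-4, 1, 5, 10]
Insert 10: shifted 0 elements -> [-4, 1, 5, 10]


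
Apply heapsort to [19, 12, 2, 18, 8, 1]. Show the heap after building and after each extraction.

Build heap: [19, 18, 2, 12, 8, 1]
Extract 19: [18, 12, 2, 1, 8, 19]
Extract 18: [12, 8, 2, 1, 18, 19]
Extract 12: [8, 1, 2, 12, 18, 19]
Extract 8: [2, 1, 8, 12, 18, 19]
Extract 2: [1, 2, 8, 12, 18, 19]


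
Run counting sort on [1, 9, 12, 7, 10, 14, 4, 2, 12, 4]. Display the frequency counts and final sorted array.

Count array: [0, 1, 1, 0, 2, 0, 0, 1, 0, 1, 1, 0, 2, 0, 1]
(count[i] = number of elements equal to i)
Cumulative count: [0, 1, 2, 2, 4, 4, 4, 5, 5, 6, 7, 7, 9, 9, 10]
Sorted: [1, 2, 4, 4, 7, 9, 10, 12, 12, 14]


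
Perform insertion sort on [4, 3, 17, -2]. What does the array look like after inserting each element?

First element 4 is already 'sorted'
Insert 3: shifted 1 elements -> [3, 4, 17, -2]
Insert 17: shifted 0 elements -> [3, 4, 17, -2]
Insert -2: shifted 3 elements -> [-2, 3, 4, 17]


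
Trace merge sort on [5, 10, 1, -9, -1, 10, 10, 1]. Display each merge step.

Divide and conquer:
  Merge [5] + [10] -> [5, 10]
  Merge [1] + [-9] -> [-9, 1]
  Merge [5, 10] + [-9, 1] -> [-9, 1, 5, 10]
  Merge [-1] + [10] -> [-1, 10]
  Merge [10] + [1] -> [1, 10]
  Merge [-1, 10] + [1, 10] -> [-1, 1, 10, 10]
  Merge [-9, 1, 5, 10] + [-1, 1, 10, 10] -> [-9, -1, 1, 1, 5, 10, 10, 10]


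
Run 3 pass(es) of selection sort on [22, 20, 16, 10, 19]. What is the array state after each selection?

Pass 1: Select minimum 10 at index 3, swap -> [10, 20, 16, 22, 19]
Pass 2: Select minimum 16 at index 2, swap -> [10, 16, 20, 22, 19]
Pass 3: Select minimum 19 at index 4, swap -> [10, 16, 19, 22, 20]


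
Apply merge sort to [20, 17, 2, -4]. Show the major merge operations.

Divide and conquer:
  Merge [20] + [17] -> [17, 20]
  Merge [2] + [-4] -> [-4, 2]
  Merge [17, 20] + [-4, 2] -> [-4, 2, 17, 20]


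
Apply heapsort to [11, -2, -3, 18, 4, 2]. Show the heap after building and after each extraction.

Build heap: [18, 11, 2, -2, 4, -3]
Extract 18: [11, 4, 2, -2, -3, 18]
Extract 11: [4, -2, 2, -3, 11, 18]
Extract 4: [2, -2, -3, 4, 11, 18]
Extract 2: [-2, -3, 2, 4, 11, 18]
Extract -2: [-3, -2, 2, 4, 11, 18]


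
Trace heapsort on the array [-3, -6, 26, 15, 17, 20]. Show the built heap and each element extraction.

Build heap: [26, 17, 20, 15, -6, -3]
Extract 26: [20, 17, -3, 15, -6, 26]
Extract 20: [17, 15, -3, -6, 20, 26]
Extract 17: [15, -6, -3, 17, 20, 26]
Extract 15: [-3, -6, 15, 17, 20, 26]
Extract -3: [-6, -3, 15, 17, 20, 26]


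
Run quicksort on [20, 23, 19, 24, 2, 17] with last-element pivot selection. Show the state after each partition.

Partition 1: pivot=17 at index 1 -> [2, 17, 19, 24, 20, 23]
Partition 2: pivot=23 at index 4 -> [2, 17, 19, 20, 23, 24]
Partition 3: pivot=20 at index 3 -> [2, 17, 19, 20, 23, 24]


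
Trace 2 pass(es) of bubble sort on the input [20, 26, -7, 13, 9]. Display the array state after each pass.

After pass 1: [20, -7, 13, 9, 26] (3 swaps)
After pass 2: [-7, 13, 9, 20, 26] (3 swaps)
Total swaps: 6


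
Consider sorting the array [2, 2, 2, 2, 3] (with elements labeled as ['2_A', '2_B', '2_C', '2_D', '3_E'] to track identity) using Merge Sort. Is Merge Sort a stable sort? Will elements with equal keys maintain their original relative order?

Trace Merge Sort on the labeled array (the key is the number; the letter only tracks identity):
  Merge [2_A] + [2_B] -> [2_A, 2_B]
  Merge [2_D] + [3_E] -> [2_D, 3_E]
  Merge [2_C] + [2_D, 3_E] -> [2_C, 2_D, 3_E]
  Merge [2_A, 2_B] + [2_C, 2_D, 3_E] -> [2_A, 2_B, 2_C, 2_D, 3_E]
Final order: [2_A, 2_B, 2_C, 2_D, 3_E]
Equal keys:
  value 2: originally 2_A, 2_B, 2_C, 2_D; after sorting 2_A, 2_B, 2_C, 2_D -> order preserved
All equal keys kept their original relative order. Merge Sort is stable: when the heads of the two halves are equal the merge takes from the left half first.
Answer: Stable


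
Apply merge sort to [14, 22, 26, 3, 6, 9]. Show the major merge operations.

Divide and conquer:
  Merge [22] + [26] -> [22, 26]
  Merge [14] + [22, 26] -> [14, 22, 26]
  Merge [6] + [9] -> [6, 9]
  Merge [3] + [6, 9] -> [3, 6, 9]
  Merge [14, 22, 26] + [3, 6, 9] -> [3, 6, 9, 14, 22, 26]


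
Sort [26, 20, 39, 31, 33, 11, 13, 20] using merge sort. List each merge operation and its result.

Divide and conquer:
  Merge [26] + [20] -> [20, 26]
  Merge [39] + [31] -> [31, 39]
  Merge [20, 26] + [31, 39] -> [20, 26, 31, 39]
  Merge [33] + [11] -> [11, 33]
  Merge [13] + [20] -> [13, 20]
  Merge [11, 33] + [13, 20] -> [11, 13, 20, 33]
  Merge [20, 26, 31, 39] + [11, 13, 20, 33] -> [11, 13, 20, 20, 26, 31, 33, 39]


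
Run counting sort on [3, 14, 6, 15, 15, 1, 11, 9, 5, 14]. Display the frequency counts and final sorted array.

Count array: [0, 1, 0, 1, 0, 1, 1, 0, 0, 1, 0, 1, 0, 0, 2, 2]
(count[i] = number of elements equal to i)
Cumulative count: [0, 1, 1, 2, 2, 3, 4, 4, 4, 5, 5, 6, 6, 6, 8, 10]
Sorted: [1, 3, 5, 6, 9, 11, 14, 14, 15, 15]


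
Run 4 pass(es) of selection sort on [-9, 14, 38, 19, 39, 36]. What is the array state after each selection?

Pass 1: Select minimum -9 at index 0, swap -> [-9, 14, 38, 19, 39, 36]
Pass 2: Select minimum 14 at index 1, swap -> [-9, 14, 38, 19, 39, 36]
Pass 3: Select minimum 19 at index 3, swap -> [-9, 14, 19, 38, 39, 36]
Pass 4: Select minimum 36 at index 5, swap -> [-9, 14, 19, 36, 39, 38]


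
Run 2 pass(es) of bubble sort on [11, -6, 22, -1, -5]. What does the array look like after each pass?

After pass 1: [-6, 11, -1, -5, 22] (3 swaps)
After pass 2: [-6, -1, -5, 11, 22] (2 swaps)
Total swaps: 5


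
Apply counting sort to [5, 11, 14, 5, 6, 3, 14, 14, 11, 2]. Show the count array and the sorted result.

Count array: [0, 0, 1, 1, 0, 2, 1, 0, 0, 0, 0, 2, 0, 0, 3]
(count[i] = number of elements equal to i)
Cumulative count: [0, 0, 1, 2, 2, 4, 5, 5, 5, 5, 5, 7, 7, 7, 10]
Sorted: [2, 3, 5, 5, 6, 11, 11, 14, 14, 14]


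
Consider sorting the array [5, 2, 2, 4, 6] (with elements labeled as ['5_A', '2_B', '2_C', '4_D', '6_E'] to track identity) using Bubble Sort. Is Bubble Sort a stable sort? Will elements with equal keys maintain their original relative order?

Trace Bubble Sort on the labeled array (the key is the number; the letter only tracks identity):
  After pass 1: [2_B, 2_C, 4_D, 5_A, 6_E]
  After pass 2: [2_B, 2_C, 4_D, 5_A, 6_E] (no swaps, done)
Final order: [2_B, 2_C, 4_D, 5_A, 6_E]
Equal keys:
  value 2: originally 2_B, 2_C; after sorting 2_B, 2_C -> order preserved
All equal keys kept their original relative order. Bubble Sort is stable: it only swaps adjacent elements when the left one is strictly greater, so equal keys never move past each other.
Answer: Stable


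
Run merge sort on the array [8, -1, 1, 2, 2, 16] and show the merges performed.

Divide and conquer:
  Merge [-1] + [1] -> [-1, 1]
  Merge [8] + [-1, 1] -> [-1, 1, 8]
  Merge [2] + [16] -> [2, 16]
  Merge [2] + [2, 16] -> [2, 2, 16]
  Merge [-1, 1, 8] + [2, 2, 16] -> [-1, 1, 2, 2, 8, 16]


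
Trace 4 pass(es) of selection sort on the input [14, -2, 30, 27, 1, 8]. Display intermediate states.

Pass 1: Select minimum -2 at index 1, swap -> [-2, 14, 30, 27, 1, 8]
Pass 2: Select minimum 1 at index 4, swap -> [-2, 1, 30, 27, 14, 8]
Pass 3: Select minimum 8 at index 5, swap -> [-2, 1, 8, 27, 14, 30]
Pass 4: Select minimum 14 at index 4, swap -> [-2, 1, 8, 14, 27, 30]


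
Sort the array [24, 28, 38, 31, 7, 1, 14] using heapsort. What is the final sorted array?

Build heap: [38, 31, 24, 28, 7, 1, 14]
Extract 38: [31, 28, 24, 14, 7, 1, 38]
Extract 31: [28, 14, 24, 1, 7, 31, 38]
Extract 28: [24, 14, 7, 1, 28, 31, 38]
Extract 24: [14, 1, 7, 24, 28, 31, 38]
Extract 14: [7, 1, 14, 24, 28, 31, 38]
Extract 7: [1, 7, 14, 24, 28, 31, 38]


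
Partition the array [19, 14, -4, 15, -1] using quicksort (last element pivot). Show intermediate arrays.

Partition 1: pivot=-1 at index 1 -> [-4, -1, 19, 15, 14]
Partition 2: pivot=14 at index 2 -> [-4, -1, 14, 15, 19]
Partition 3: pivot=19 at index 4 -> [-4, -1, 14, 15, 19]


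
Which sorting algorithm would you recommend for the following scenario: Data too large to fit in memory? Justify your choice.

Best choice: External merge sort
Reason: Minimizes disk I/O by sequential reads/writes


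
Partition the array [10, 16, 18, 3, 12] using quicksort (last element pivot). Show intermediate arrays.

Partition 1: pivot=12 at index 2 -> [10, 3, 12, 16, 18]
Partition 2: pivot=3 at index 0 -> [3, 10, 12, 16, 18]
Partition 3: pivot=18 at index 4 -> [3, 10, 12, 16, 18]


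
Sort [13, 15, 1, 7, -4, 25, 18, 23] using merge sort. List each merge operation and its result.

Divide and conquer:
  Merge [13] + [15] -> [13, 15]
  Merge [1] + [7] -> [1, 7]
  Merge [13, 15] + [1, 7] -> [1, 7, 13, 15]
  Merge [-4] + [25] -> [-4, 25]
  Merge [18] + [23] -> [18, 23]
  Merge [-4, 25] + [18, 23] -> [-4, 18, 23, 25]
  Merge [1, 7, 13, 15] + [-4, 18, 23, 25] -> [-4, 1, 7, 13, 15, 18, 23, 25]


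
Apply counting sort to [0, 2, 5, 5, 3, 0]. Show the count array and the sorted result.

Count array: [2, 0, 1, 1, 0, 2]
(count[i] = number of elements equal to i)
Cumulative count: [2, 2, 3, 4, 4, 6]
Sorted: [0, 0, 2, 3, 5, 5]


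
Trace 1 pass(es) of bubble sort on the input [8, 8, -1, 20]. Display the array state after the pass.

After pass 1: [8, -1, 8, 20] (1 swaps)
Total swaps: 1


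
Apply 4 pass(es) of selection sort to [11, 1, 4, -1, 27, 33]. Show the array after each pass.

Pass 1: Select minimum -1 at index 3, swap -> [-1, 1, 4, 11, 27, 33]
Pass 2: Select minimum 1 at index 1, swap -> [-1, 1, 4, 11, 27, 33]
Pass 3: Select minimum 4 at index 2, swap -> [-1, 1, 4, 11, 27, 33]
Pass 4: Select minimum 11 at index 3, swap -> [-1, 1, 4, 11, 27, 33]


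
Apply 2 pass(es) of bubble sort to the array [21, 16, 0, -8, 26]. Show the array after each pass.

After pass 1: [16, 0, -8, 21, 26] (3 swaps)
After pass 2: [0, -8, 16, 21, 26] (2 swaps)
Total swaps: 5


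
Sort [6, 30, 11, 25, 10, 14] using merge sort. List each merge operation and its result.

Divide and conquer:
  Merge [30] + [11] -> [11, 30]
  Merge [6] + [11, 30] -> [6, 11, 30]
  Merge [10] + [14] -> [10, 14]
  Merge [25] + [10, 14] -> [10, 14, 25]
  Merge [6, 11, 30] + [10, 14, 25] -> [6, 10, 11, 14, 25, 30]


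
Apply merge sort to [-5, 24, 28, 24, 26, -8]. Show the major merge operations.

Divide and conquer:
  Merge [24] + [28] -> [24, 28]
  Merge [-5] + [24, 28] -> [-5, 24, 28]
  Merge [26] + [-8] -> [-8, 26]
  Merge [24] + [-8, 26] -> [-8, 24, 26]
  Merge [-5, 24, 28] + [-8, 24, 26] -> [-8, -5, 24, 24, 26, 28]


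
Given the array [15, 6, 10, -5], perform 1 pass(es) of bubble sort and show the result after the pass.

After pass 1: [6, 10, -5, 15] (3 swaps)
Total swaps: 3


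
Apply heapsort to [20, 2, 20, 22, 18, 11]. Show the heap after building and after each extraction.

Build heap: [22, 20, 20, 2, 18, 11]
Extract 22: [20, 18, 20, 2, 11, 22]
Extract 20: [20, 18, 11, 2, 20, 22]
Extract 20: [18, 2, 11, 20, 20, 22]
Extract 18: [11, 2, 18, 20, 20, 22]
Extract 11: [2, 11, 18, 20, 20, 22]


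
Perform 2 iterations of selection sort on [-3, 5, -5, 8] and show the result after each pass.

Pass 1: Select minimum -5 at index 2, swap -> [-5, 5, -3, 8]
Pass 2: Select minimum -3 at index 2, swap -> [-5, -3, 5, 8]


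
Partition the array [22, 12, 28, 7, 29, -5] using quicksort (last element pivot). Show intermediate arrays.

Partition 1: pivot=-5 at index 0 -> [-5, 12, 28, 7, 29, 22]
Partition 2: pivot=22 at index 3 -> [-5, 12, 7, 22, 29, 28]
Partition 3: pivot=7 at index 1 -> [-5, 7, 12, 22, 29, 28]
Partition 4: pivot=28 at index 4 -> [-5, 7, 12, 22, 28, 29]


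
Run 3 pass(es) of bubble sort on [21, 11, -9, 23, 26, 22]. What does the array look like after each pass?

After pass 1: [11, -9, 21, 23, 22, 26] (3 swaps)
After pass 2: [-9, 11, 21, 22, 23, 26] (2 swaps)
After pass 3: [-9, 11, 21, 22, 23, 26] (0 swaps)
Total swaps: 5


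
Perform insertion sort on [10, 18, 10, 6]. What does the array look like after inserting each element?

First element 10 is already 'sorted'
Insert 18: shifted 0 elements -> [10, 18, 10, 6]
Insert 10: shifted 1 elements -> [10, 10, 18, 6]
Insert 6: shifted 3 elements -> [6, 10, 10, 18]


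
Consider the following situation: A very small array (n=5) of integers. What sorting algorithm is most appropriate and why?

Best choice: Insertion sort
Reason: For tiny inputs the O(n^2) overhead is negligible and insertion sort has minimal constant factors


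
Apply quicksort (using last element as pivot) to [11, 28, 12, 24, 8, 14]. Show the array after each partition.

Partition 1: pivot=14 at index 3 -> [11, 12, 8, 14, 28, 24]
Partition 2: pivot=8 at index 0 -> [8, 12, 11, 14, 28, 24]
Partition 3: pivot=11 at index 1 -> [8, 11, 12, 14, 28, 24]
Partition 4: pivot=24 at index 4 -> [8, 11, 12, 14, 24, 28]


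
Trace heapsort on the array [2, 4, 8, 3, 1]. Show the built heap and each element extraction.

Build heap: [8, 4, 2, 3, 1]
Extract 8: [4, 3, 2, 1, 8]
Extract 4: [3, 1, 2, 4, 8]
Extract 3: [2, 1, 3, 4, 8]
Extract 2: [1, 2, 3, 4, 8]


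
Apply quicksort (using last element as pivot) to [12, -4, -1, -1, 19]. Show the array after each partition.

Partition 1: pivot=19 at index 4 -> [12, -4, -1, -1, 19]
Partition 2: pivot=-1 at index 2 -> [-4, -1, -1, 12, 19]
Partition 3: pivot=-1 at index 1 -> [-4, -1, -1, 12, 19]


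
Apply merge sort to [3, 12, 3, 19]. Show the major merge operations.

Divide and conquer:
  Merge [3] + [12] -> [3, 12]
  Merge [3] + [19] -> [3, 19]
  Merge [3, 12] + [3, 19] -> [3, 3, 12, 19]


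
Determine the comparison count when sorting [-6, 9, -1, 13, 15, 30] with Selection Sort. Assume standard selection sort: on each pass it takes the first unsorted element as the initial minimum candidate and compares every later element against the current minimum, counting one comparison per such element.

Pass 1: scan indices 1..5 for the minimum = 5 comparison(s); min is -6, place at index 0 -> [-6, 9, -1, 13, 15, 30]
Pass 2: scan indices 2..5 for the minimum = 4 comparison(s); min is -1, place at index 1 -> [-6, -1, 9, 13, 15, 30]
Pass 3: scan indices 3..5 for the minimum = 3 comparison(s); min is 9, place at index 2 -> [-6, -1, 9, 13, 15, 30]
Pass 4: scan indices 4..5 for the minimum = 2 comparison(s); min is 13, place at index 3 -> [-6, -1, 9, 13, 15, 30]
Pass 5: scan indices 5..5 for the minimum = 1 comparison(s); min is 15, place at index 4 -> [-6, -1, 9, 13, 15, 30]
Selection sort always scans the whole unsorted suffix, so the count is (n-1) + (n-2) + ... + 1 = n(n-1)/2 = 6*5/2 = 15 regardless of the input order.
Total comparisons: 5 + 4 + 3 + 2 + 1 = 15


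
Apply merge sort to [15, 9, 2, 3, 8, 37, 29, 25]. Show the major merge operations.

Divide and conquer:
  Merge [15] + [9] -> [9, 15]
  Merge [2] + [3] -> [2, 3]
  Merge [9, 15] + [2, 3] -> [2, 3, 9, 15]
  Merge [8] + [37] -> [8, 37]
  Merge [29] + [25] -> [25, 29]
  Merge [8, 37] + [25, 29] -> [8, 25, 29, 37]
  Merge [2, 3, 9, 15] + [8, 25, 29, 37] -> [2, 3, 8, 9, 15, 25, 29, 37]


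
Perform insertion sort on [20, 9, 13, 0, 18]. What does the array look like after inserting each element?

First element 20 is already 'sorted'
Insert 9: shifted 1 elements -> [9, 20, 13, 0, 18]
Insert 13: shifted 1 elements -> [9, 13, 20, 0, 18]
Insert 0: shifted 3 elements -> [0, 9, 13, 20, 18]
Insert 18: shifted 1 elements -> [0, 9, 13, 18, 20]


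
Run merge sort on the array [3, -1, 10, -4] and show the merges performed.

Divide and conquer:
  Merge [3] + [-1] -> [-1, 3]
  Merge [10] + [-4] -> [-4, 10]
  Merge [-1, 3] + [-4, 10] -> [-4, -1, 3, 10]


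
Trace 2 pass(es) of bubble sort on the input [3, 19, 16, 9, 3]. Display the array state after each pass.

After pass 1: [3, 16, 9, 3, 19] (3 swaps)
After pass 2: [3, 9, 3, 16, 19] (2 swaps)
Total swaps: 5


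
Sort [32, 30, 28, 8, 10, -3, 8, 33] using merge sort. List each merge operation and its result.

Divide and conquer:
  Merge [32] + [30] -> [30, 32]
  Merge [28] + [8] -> [8, 28]
  Merge [30, 32] + [8, 28] -> [8, 28, 30, 32]
  Merge [10] + [-3] -> [-3, 10]
  Merge [8] + [33] -> [8, 33]
  Merge [-3, 10] + [8, 33] -> [-3, 8, 10, 33]
  Merge [8, 28, 30, 32] + [-3, 8, 10, 33] -> [-3, 8, 8, 10, 28, 30, 32, 33]


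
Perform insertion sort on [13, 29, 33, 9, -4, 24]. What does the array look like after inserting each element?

First element 13 is already 'sorted'
Insert 29: shifted 0 elements -> [13, 29, 33, 9, -4, 24]
Insert 33: shifted 0 elements -> [13, 29, 33, 9, -4, 24]
Insert 9: shifted 3 elements -> [9, 13, 29, 33, -4, 24]
Insert -4: shifted 4 elements -> [-4, 9, 13, 29, 33, 24]
Insert 24: shifted 2 elements -> [-4, 9, 13, 24, 29, 33]


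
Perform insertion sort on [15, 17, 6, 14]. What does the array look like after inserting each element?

First element 15 is already 'sorted'
Insert 17: shifted 0 elements -> [15, 17, 6, 14]
Insert 6: shifted 2 elements -> [6, 15, 17, 14]
Insert 14: shifted 2 elements -> [6, 14, 15, 17]


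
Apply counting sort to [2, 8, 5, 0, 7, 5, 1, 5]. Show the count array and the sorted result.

Count array: [1, 1, 1, 0, 0, 3, 0, 1, 1]
(count[i] = number of elements equal to i)
Cumulative count: [1, 2, 3, 3, 3, 6, 6, 7, 8]
Sorted: [0, 1, 2, 5, 5, 5, 7, 8]


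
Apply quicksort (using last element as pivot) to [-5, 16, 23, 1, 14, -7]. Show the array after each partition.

Partition 1: pivot=-7 at index 0 -> [-7, 16, 23, 1, 14, -5]
Partition 2: pivot=-5 at index 1 -> [-7, -5, 23, 1, 14, 16]
Partition 3: pivot=16 at index 4 -> [-7, -5, 1, 14, 16, 23]
Partition 4: pivot=14 at index 3 -> [-7, -5, 1, 14, 16, 23]


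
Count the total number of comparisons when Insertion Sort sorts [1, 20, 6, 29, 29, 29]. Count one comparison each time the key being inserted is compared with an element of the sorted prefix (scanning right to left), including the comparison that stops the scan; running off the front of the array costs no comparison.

Insert 20: 1 <= 20 (stop) = 1 comparison(s) -> [1, 20, 6, 29, 29, 29]
Insert 6: 20 > 6 (shift), 1 <= 6 (stop) = 2 comparison(s) -> [1, 6, 20, 29, 29, 29]
Insert 29: 20 <= 29 (stop) = 1 comparison(s) -> [1, 6, 20, 29, 29, 29]
Insert 29: 29 <= 29 (stop) = 1 comparison(s) -> [1, 6, 20, 29, 29, 29]
Insert 29: 29 <= 29 (stop) = 1 comparison(s) -> [1, 6, 20, 29, 29, 29]
Total comparisons: 1 + 2 + 1 + 1 + 1 = 6


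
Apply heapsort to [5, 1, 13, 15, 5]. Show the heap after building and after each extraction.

Build heap: [15, 5, 13, 1, 5]
Extract 15: [13, 5, 5, 1, 15]
Extract 13: [5, 1, 5, 13, 15]
Extract 5: [5, 1, 5, 13, 15]
Extract 5: [1, 5, 5, 13, 15]


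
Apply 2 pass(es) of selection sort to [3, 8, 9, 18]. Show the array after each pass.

Pass 1: Select minimum 3 at index 0, swap -> [3, 8, 9, 18]
Pass 2: Select minimum 8 at index 1, swap -> [3, 8, 9, 18]


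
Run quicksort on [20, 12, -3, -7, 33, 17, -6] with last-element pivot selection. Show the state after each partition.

Partition 1: pivot=-6 at index 1 -> [-7, -6, -3, 20, 33, 17, 12]
Partition 2: pivot=12 at index 3 -> [-7, -6, -3, 12, 33, 17, 20]
Partition 3: pivot=20 at index 5 -> [-7, -6, -3, 12, 17, 20, 33]


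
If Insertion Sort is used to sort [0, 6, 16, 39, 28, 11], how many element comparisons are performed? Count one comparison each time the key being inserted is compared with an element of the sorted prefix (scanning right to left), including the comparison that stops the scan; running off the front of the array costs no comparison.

Insert 6: 0 <= 6 (stop) = 1 comparison(s) -> [0, 6, 16, 39, 28, 11]
Insert 16: 6 <= 16 (stop) = 1 comparison(s) -> [0, 6, 16, 39, 28, 11]
Insert 39: 16 <= 39 (stop) = 1 comparison(s) -> [0, 6, 16, 39, 28, 11]
Insert 28: 39 > 28 (shift), 16 <= 28 (stop) = 2 comparison(s) -> [0, 6, 16, 28, 39, 11]
Insert 11: 39 > 11 (shift), 28 > 11 (shift), 16 > 11 (shift), 6 <= 11 (stop) = 4 comparison(s) -> [0, 6, 11, 16, 28, 39]
Total comparisons: 1 + 1 + 1 + 2 + 4 = 9


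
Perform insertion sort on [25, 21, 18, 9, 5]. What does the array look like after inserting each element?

First element 25 is already 'sorted'
Insert 21: shifted 1 elements -> [21, 25, 18, 9, 5]
Insert 18: shifted 2 elements -> [18, 21, 25, 9, 5]
Insert 9: shifted 3 elements -> [9, 18, 21, 25, 5]
Insert 5: shifted 4 elements -> [5, 9, 18, 21, 25]


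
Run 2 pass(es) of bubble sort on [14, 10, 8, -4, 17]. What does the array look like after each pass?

After pass 1: [10, 8, -4, 14, 17] (3 swaps)
After pass 2: [8, -4, 10, 14, 17] (2 swaps)
Total swaps: 5


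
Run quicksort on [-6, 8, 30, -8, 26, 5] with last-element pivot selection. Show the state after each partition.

Partition 1: pivot=5 at index 2 -> [-6, -8, 5, 8, 26, 30]
Partition 2: pivot=-8 at index 0 -> [-8, -6, 5, 8, 26, 30]
Partition 3: pivot=30 at index 5 -> [-8, -6, 5, 8, 26, 30]
Partition 4: pivot=26 at index 4 -> [-8, -6, 5, 8, 26, 30]


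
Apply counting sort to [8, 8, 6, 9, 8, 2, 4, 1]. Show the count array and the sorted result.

Count array: [0, 1, 1, 0, 1, 0, 1, 0, 3, 1]
(count[i] = number of elements equal to i)
Cumulative count: [0, 1, 2, 2, 3, 3, 4, 4, 7, 8]
Sorted: [1, 2, 4, 6, 8, 8, 8, 9]


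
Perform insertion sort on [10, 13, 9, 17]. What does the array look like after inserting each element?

First element 10 is already 'sorted'
Insert 13: shifted 0 elements -> [10, 13, 9, 17]
Insert 9: shifted 2 elements -> [9, 10, 13, 17]
Insert 17: shifted 0 elements -> [9, 10, 13, 17]


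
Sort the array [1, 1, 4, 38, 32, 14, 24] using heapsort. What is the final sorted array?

Build heap: [38, 32, 24, 1, 1, 14, 4]
Extract 38: [32, 4, 24, 1, 1, 14, 38]
Extract 32: [24, 4, 14, 1, 1, 32, 38]
Extract 24: [14, 4, 1, 1, 24, 32, 38]
Extract 14: [4, 1, 1, 14, 24, 32, 38]
Extract 4: [1, 1, 4, 14, 24, 32, 38]
Extract 1: [1, 1, 4, 14, 24, 32, 38]


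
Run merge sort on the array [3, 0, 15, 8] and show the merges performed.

Divide and conquer:
  Merge [3] + [0] -> [0, 3]
  Merge [15] + [8] -> [8, 15]
  Merge [0, 3] + [8, 15] -> [0, 3, 8, 15]


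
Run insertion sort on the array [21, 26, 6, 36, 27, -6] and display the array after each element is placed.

First element 21 is already 'sorted'
Insert 26: shifted 0 elements -> [21, 26, 6, 36, 27, -6]
Insert 6: shifted 2 elements -> [6, 21, 26, 36, 27, -6]
Insert 36: shifted 0 elements -> [6, 21, 26, 36, 27, -6]
Insert 27: shifted 1 elements -> [6, 21, 26, 27, 36, -6]
Insert -6: shifted 5 elements -> [-6, 6, 21, 26, 27, 36]


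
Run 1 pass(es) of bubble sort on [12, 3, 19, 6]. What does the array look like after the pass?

After pass 1: [3, 12, 6, 19] (2 swaps)
Total swaps: 2


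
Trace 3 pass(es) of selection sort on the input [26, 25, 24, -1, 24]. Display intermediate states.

Pass 1: Select minimum -1 at index 3, swap -> [-1, 25, 24, 26, 24]
Pass 2: Select minimum 24 at index 2, swap -> [-1, 24, 25, 26, 24]
Pass 3: Select minimum 24 at index 4, swap -> [-1, 24, 24, 26, 25]


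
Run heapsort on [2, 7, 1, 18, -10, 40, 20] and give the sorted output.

Build heap: [40, 18, 20, 7, -10, 1, 2]
Extract 40: [20, 18, 2, 7, -10, 1, 40]
Extract 20: [18, 7, 2, 1, -10, 20, 40]
Extract 18: [7, 1, 2, -10, 18, 20, 40]
Extract 7: [2, 1, -10, 7, 18, 20, 40]
Extract 2: [1, -10, 2, 7, 18, 20, 40]
Extract 1: [-10, 1, 2, 7, 18, 20, 40]


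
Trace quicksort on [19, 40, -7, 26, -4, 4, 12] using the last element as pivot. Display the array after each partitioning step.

Partition 1: pivot=12 at index 3 -> [-7, -4, 4, 12, 40, 19, 26]
Partition 2: pivot=4 at index 2 -> [-7, -4, 4, 12, 40, 19, 26]
Partition 3: pivot=-4 at index 1 -> [-7, -4, 4, 12, 40, 19, 26]
Partition 4: pivot=26 at index 5 -> [-7, -4, 4, 12, 19, 26, 40]


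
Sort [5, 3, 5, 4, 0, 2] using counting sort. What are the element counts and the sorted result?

Count array: [1, 0, 1, 1, 1, 2]
(count[i] = number of elements equal to i)
Cumulative count: [1, 1, 2, 3, 4, 6]
Sorted: [0, 2, 3, 4, 5, 5]


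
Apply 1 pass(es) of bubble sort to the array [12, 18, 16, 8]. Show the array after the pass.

After pass 1: [12, 16, 8, 18] (2 swaps)
Total swaps: 2


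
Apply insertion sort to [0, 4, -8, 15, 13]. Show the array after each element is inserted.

First element 0 is already 'sorted'
Insert 4: shifted 0 elements -> [0, 4, -8, 15, 13]
Insert -8: shifted 2 elements -> [-8, 0, 4, 15, 13]
Insert 15: shifted 0 elements -> [-8, 0, 4, 15, 13]
Insert 13: shifted 1 elements -> [-8, 0, 4, 13, 15]


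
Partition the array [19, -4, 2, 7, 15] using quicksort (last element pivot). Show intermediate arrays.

Partition 1: pivot=15 at index 3 -> [-4, 2, 7, 15, 19]
Partition 2: pivot=7 at index 2 -> [-4, 2, 7, 15, 19]
Partition 3: pivot=2 at index 1 -> [-4, 2, 7, 15, 19]


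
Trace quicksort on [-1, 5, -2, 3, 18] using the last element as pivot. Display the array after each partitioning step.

Partition 1: pivot=18 at index 4 -> [-1, 5, -2, 3, 18]
Partition 2: pivot=3 at index 2 -> [-1, -2, 3, 5, 18]
Partition 3: pivot=-2 at index 0 -> [-2, -1, 3, 5, 18]


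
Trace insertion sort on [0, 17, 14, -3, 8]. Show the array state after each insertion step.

First element 0 is already 'sorted'
Insert 17: shifted 0 elements -> [0, 17, 14, -3, 8]
Insert 14: shifted 1 elements -> [0, 14, 17, -3, 8]
Insert -3: shifted 3 elements -> [-3, 0, 14, 17, 8]
Insert 8: shifted 2 elements -> [-3, 0, 8, 14, 17]


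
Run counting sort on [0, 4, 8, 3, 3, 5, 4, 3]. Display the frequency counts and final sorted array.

Count array: [1, 0, 0, 3, 2, 1, 0, 0, 1]
(count[i] = number of elements equal to i)
Cumulative count: [1, 1, 1, 4, 6, 7, 7, 7, 8]
Sorted: [0, 3, 3, 3, 4, 4, 5, 8]


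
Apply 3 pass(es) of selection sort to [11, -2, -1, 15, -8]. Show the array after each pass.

Pass 1: Select minimum -8 at index 4, swap -> [-8, -2, -1, 15, 11]
Pass 2: Select minimum -2 at index 1, swap -> [-8, -2, -1, 15, 11]
Pass 3: Select minimum -1 at index 2, swap -> [-8, -2, -1, 15, 11]


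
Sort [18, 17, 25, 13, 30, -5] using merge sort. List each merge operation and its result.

Divide and conquer:
  Merge [17] + [25] -> [17, 25]
  Merge [18] + [17, 25] -> [17, 18, 25]
  Merge [30] + [-5] -> [-5, 30]
  Merge [13] + [-5, 30] -> [-5, 13, 30]
  Merge [17, 18, 25] + [-5, 13, 30] -> [-5, 13, 17, 18, 25, 30]


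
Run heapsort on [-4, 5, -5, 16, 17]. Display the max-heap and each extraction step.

Build heap: [17, 16, -5, -4, 5]
Extract 17: [16, 5, -5, -4, 17]
Extract 16: [5, -4, -5, 16, 17]
Extract 5: [-4, -5, 5, 16, 17]
Extract -4: [-5, -4, 5, 16, 17]


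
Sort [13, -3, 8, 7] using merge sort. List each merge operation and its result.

Divide and conquer:
  Merge [13] + [-3] -> [-3, 13]
  Merge [8] + [7] -> [7, 8]
  Merge [-3, 13] + [7, 8] -> [-3, 7, 8, 13]


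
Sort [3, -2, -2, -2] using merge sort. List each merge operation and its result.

Divide and conquer:
  Merge [3] + [-2] -> [-2, 3]
  Merge [-2] + [-2] -> [-2, -2]
  Merge [-2, 3] + [-2, -2] -> [-2, -2, -2, 3]


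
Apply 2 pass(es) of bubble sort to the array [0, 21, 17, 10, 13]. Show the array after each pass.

After pass 1: [0, 17, 10, 13, 21] (3 swaps)
After pass 2: [0, 10, 13, 17, 21] (2 swaps)
Total swaps: 5


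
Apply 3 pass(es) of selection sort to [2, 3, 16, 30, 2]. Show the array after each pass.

Pass 1: Select minimum 2 at index 0, swap -> [2, 3, 16, 30, 2]
Pass 2: Select minimum 2 at index 4, swap -> [2, 2, 16, 30, 3]
Pass 3: Select minimum 3 at index 4, swap -> [2, 2, 3, 30, 16]


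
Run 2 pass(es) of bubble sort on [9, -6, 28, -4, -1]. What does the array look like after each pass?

After pass 1: [-6, 9, -4, -1, 28] (3 swaps)
After pass 2: [-6, -4, -1, 9, 28] (2 swaps)
Total swaps: 5


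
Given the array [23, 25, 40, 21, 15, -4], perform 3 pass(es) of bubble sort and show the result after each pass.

After pass 1: [23, 25, 21, 15, -4, 40] (3 swaps)
After pass 2: [23, 21, 15, -4, 25, 40] (3 swaps)
After pass 3: [21, 15, -4, 23, 25, 40] (3 swaps)
Total swaps: 9


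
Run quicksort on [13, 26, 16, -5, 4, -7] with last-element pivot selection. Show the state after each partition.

Partition 1: pivot=-7 at index 0 -> [-7, 26, 16, -5, 4, 13]
Partition 2: pivot=13 at index 3 -> [-7, -5, 4, 13, 16, 26]
Partition 3: pivot=4 at index 2 -> [-7, -5, 4, 13, 16, 26]
Partition 4: pivot=26 at index 5 -> [-7, -5, 4, 13, 16, 26]


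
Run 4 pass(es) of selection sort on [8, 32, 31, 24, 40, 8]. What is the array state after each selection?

Pass 1: Select minimum 8 at index 0, swap -> [8, 32, 31, 24, 40, 8]
Pass 2: Select minimum 8 at index 5, swap -> [8, 8, 31, 24, 40, 32]
Pass 3: Select minimum 24 at index 3, swap -> [8, 8, 24, 31, 40, 32]
Pass 4: Select minimum 31 at index 3, swap -> [8, 8, 24, 31, 40, 32]


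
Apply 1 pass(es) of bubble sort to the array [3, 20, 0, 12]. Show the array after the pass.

After pass 1: [3, 0, 12, 20] (2 swaps)
Total swaps: 2


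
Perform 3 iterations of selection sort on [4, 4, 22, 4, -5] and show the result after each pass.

Pass 1: Select minimum -5 at index 4, swap -> [-5, 4, 22, 4, 4]
Pass 2: Select minimum 4 at index 1, swap -> [-5, 4, 22, 4, 4]
Pass 3: Select minimum 4 at index 3, swap -> [-5, 4, 4, 22, 4]


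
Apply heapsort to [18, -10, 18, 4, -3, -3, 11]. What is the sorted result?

Build heap: [18, 4, 18, -10, -3, -3, 11]
Extract 18: [18, 4, 11, -10, -3, -3, 18]
Extract 18: [11, 4, -3, -10, -3, 18, 18]
Extract 11: [4, -3, -3, -10, 11, 18, 18]
Extract 4: [-3, -10, -3, 4, 11, 18, 18]
Extract -3: [-3, -10, -3, 4, 11, 18, 18]
Extract -3: [-10, -3, -3, 4, 11, 18, 18]


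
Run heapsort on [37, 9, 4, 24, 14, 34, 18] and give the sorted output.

Build heap: [37, 24, 34, 9, 14, 4, 18]
Extract 37: [34, 24, 18, 9, 14, 4, 37]
Extract 34: [24, 14, 18, 9, 4, 34, 37]
Extract 24: [18, 14, 4, 9, 24, 34, 37]
Extract 18: [14, 9, 4, 18, 24, 34, 37]
Extract 14: [9, 4, 14, 18, 24, 34, 37]
Extract 9: [4, 9, 14, 18, 24, 34, 37]


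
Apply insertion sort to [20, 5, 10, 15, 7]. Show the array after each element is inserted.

First element 20 is already 'sorted'
Insert 5: shifted 1 elements -> [5, 20, 10, 15, 7]
Insert 10: shifted 1 elements -> [5, 10, 20, 15, 7]
Insert 15: shifted 1 elements -> [5, 10, 15, 20, 7]
Insert 7: shifted 3 elements -> [5, 7, 10, 15, 20]


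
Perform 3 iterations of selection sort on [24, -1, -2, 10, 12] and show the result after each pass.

Pass 1: Select minimum -2 at index 2, swap -> [-2, -1, 24, 10, 12]
Pass 2: Select minimum -1 at index 1, swap -> [-2, -1, 24, 10, 12]
Pass 3: Select minimum 10 at index 3, swap -> [-2, -1, 10, 24, 12]


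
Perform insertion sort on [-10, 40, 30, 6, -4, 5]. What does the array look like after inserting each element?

First element -10 is already 'sorted'
Insert 40: shifted 0 elements -> [-10, 40, 30, 6, -4, 5]
Insert 30: shifted 1 elements -> [-10, 30, 40, 6, -4, 5]
Insert 6: shifted 2 elements -> [-10, 6, 30, 40, -4, 5]
Insert -4: shifted 3 elements -> [-10, -4, 6, 30, 40, 5]
Insert 5: shifted 3 elements -> [-10, -4, 5, 6, 30, 40]


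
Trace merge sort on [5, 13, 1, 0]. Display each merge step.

Divide and conquer:
  Merge [5] + [13] -> [5, 13]
  Merge [1] + [0] -> [0, 1]
  Merge [5, 13] + [0, 1] -> [0, 1, 5, 13]


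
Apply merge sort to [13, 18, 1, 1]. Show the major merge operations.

Divide and conquer:
  Merge [13] + [18] -> [13, 18]
  Merge [1] + [1] -> [1, 1]
  Merge [13, 18] + [1, 1] -> [1, 1, 13, 18]


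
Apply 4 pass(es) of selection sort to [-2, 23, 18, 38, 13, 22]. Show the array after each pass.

Pass 1: Select minimum -2 at index 0, swap -> [-2, 23, 18, 38, 13, 22]
Pass 2: Select minimum 13 at index 4, swap -> [-2, 13, 18, 38, 23, 22]
Pass 3: Select minimum 18 at index 2, swap -> [-2, 13, 18, 38, 23, 22]
Pass 4: Select minimum 22 at index 5, swap -> [-2, 13, 18, 22, 23, 38]


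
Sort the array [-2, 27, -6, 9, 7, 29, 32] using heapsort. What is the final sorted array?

Build heap: [32, 27, 29, 9, 7, -2, -6]
Extract 32: [29, 27, -2, 9, 7, -6, 32]
Extract 29: [27, 9, -2, -6, 7, 29, 32]
Extract 27: [9, 7, -2, -6, 27, 29, 32]
Extract 9: [7, -6, -2, 9, 27, 29, 32]
Extract 7: [-2, -6, 7, 9, 27, 29, 32]
Extract -2: [-6, -2, 7, 9, 27, 29, 32]


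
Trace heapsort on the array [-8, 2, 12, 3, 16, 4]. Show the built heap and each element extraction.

Build heap: [16, 3, 12, -8, 2, 4]
Extract 16: [12, 3, 4, -8, 2, 16]
Extract 12: [4, 3, 2, -8, 12, 16]
Extract 4: [3, -8, 2, 4, 12, 16]
Extract 3: [2, -8, 3, 4, 12, 16]
Extract 2: [-8, 2, 3, 4, 12, 16]


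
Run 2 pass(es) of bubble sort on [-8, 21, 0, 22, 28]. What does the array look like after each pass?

After pass 1: [-8, 0, 21, 22, 28] (1 swaps)
After pass 2: [-8, 0, 21, 22, 28] (0 swaps)
Total swaps: 1


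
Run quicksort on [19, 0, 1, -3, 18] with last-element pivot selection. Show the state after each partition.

Partition 1: pivot=18 at index 3 -> [0, 1, -3, 18, 19]
Partition 2: pivot=-3 at index 0 -> [-3, 1, 0, 18, 19]
Partition 3: pivot=0 at index 1 -> [-3, 0, 1, 18, 19]


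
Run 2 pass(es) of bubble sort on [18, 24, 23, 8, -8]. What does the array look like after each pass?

After pass 1: [18, 23, 8, -8, 24] (3 swaps)
After pass 2: [18, 8, -8, 23, 24] (2 swaps)
Total swaps: 5


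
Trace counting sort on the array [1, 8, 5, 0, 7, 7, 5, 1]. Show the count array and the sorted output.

Count array: [1, 2, 0, 0, 0, 2, 0, 2, 1]
(count[i] = number of elements equal to i)
Cumulative count: [1, 3, 3, 3, 3, 5, 5, 7, 8]
Sorted: [0, 1, 1, 5, 5, 7, 7, 8]


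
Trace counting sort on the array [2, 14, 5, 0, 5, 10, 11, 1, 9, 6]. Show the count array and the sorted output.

Count array: [1, 1, 1, 0, 0, 2, 1, 0, 0, 1, 1, 1, 0, 0, 1]
(count[i] = number of elements equal to i)
Cumulative count: [1, 2, 3, 3, 3, 5, 6, 6, 6, 7, 8, 9, 9, 9, 10]
Sorted: [0, 1, 2, 5, 5, 6, 9, 10, 11, 14]


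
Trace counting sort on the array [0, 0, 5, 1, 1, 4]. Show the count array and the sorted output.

Count array: [2, 2, 0, 0, 1, 1]
(count[i] = number of elements equal to i)
Cumulative count: [2, 4, 4, 4, 5, 6]
Sorted: [0, 0, 1, 1, 4, 5]


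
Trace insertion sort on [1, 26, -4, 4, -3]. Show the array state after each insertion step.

First element 1 is already 'sorted'
Insert 26: shifted 0 elements -> [1, 26, -4, 4, -3]
Insert -4: shifted 2 elements -> [-4, 1, 26, 4, -3]
Insert 4: shifted 1 elements -> [-4, 1, 4, 26, -3]
Insert -3: shifted 3 elements -> [-4, -3, 1, 4, 26]


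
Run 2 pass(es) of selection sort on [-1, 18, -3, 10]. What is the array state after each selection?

Pass 1: Select minimum -3 at index 2, swap -> [-3, 18, -1, 10]
Pass 2: Select minimum -1 at index 2, swap -> [-3, -1, 18, 10]


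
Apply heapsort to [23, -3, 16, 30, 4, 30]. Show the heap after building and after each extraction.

Build heap: [30, 23, 30, -3, 4, 16]
Extract 30: [30, 23, 16, -3, 4, 30]
Extract 30: [23, 4, 16, -3, 30, 30]
Extract 23: [16, 4, -3, 23, 30, 30]
Extract 16: [4, -3, 16, 23, 30, 30]
Extract 4: [-3, 4, 16, 23, 30, 30]


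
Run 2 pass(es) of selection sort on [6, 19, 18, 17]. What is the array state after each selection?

Pass 1: Select minimum 6 at index 0, swap -> [6, 19, 18, 17]
Pass 2: Select minimum 17 at index 3, swap -> [6, 17, 18, 19]


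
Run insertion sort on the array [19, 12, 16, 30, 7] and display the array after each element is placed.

First element 19 is already 'sorted'
Insert 12: shifted 1 elements -> [12, 19, 16, 30, 7]
Insert 16: shifted 1 elements -> [12, 16, 19, 30, 7]
Insert 30: shifted 0 elements -> [12, 16, 19, 30, 7]
Insert 7: shifted 4 elements -> [7, 12, 16, 19, 30]


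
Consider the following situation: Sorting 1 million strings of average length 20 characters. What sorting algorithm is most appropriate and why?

Best choice: MSD radix sort or Mergesort
Reason: MSD radix sort is a non-comparison sort that buckets the strings by successive character positions, running in time proportional to the total number of characters examined rather than O(n log n) string comparisons; mergesort is a stable O(n log n)-comparison alternative that works for arbitrary variable-length keys


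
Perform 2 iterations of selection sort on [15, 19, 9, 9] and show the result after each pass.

Pass 1: Select minimum 9 at index 2, swap -> [9, 19, 15, 9]
Pass 2: Select minimum 9 at index 3, swap -> [9, 9, 15, 19]


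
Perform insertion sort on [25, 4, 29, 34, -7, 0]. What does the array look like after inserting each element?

First element 25 is already 'sorted'
Insert 4: shifted 1 elements -> [4, 25, 29, 34, -7, 0]
Insert 29: shifted 0 elements -> [4, 25, 29, 34, -7, 0]
Insert 34: shifted 0 elements -> [4, 25, 29, 34, -7, 0]
Insert -7: shifted 4 elements -> [-7, 4, 25, 29, 34, 0]
Insert 0: shifted 4 elements -> [-7, 0, 4, 25, 29, 34]


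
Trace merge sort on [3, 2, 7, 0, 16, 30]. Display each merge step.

Divide and conquer:
  Merge [2] + [7] -> [2, 7]
  Merge [3] + [2, 7] -> [2, 3, 7]
  Merge [16] + [30] -> [16, 30]
  Merge [0] + [16, 30] -> [0, 16, 30]
  Merge [2, 3, 7] + [0, 16, 30] -> [0, 2, 3, 7, 16, 30]


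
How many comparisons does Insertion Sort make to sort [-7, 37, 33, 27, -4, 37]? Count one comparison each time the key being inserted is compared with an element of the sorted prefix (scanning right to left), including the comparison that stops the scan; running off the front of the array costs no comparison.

Insert 37: -7 <= 37 (stop) = 1 comparison(s) -> [-7, 37, 33, 27, -4, 37]
Insert 33: 37 > 33 (shift), -7 <= 33 (stop) = 2 comparison(s) -> [-7, 33, 37, 27, -4, 37]
Insert 27: 37 > 27 (shift), 33 > 27 (shift), -7 <= 27 (stop) = 3 comparison(s) -> [-7, 27, 33, 37, -4, 37]
Insert -4: 37 > -4 (shift), 33 > -4 (shift), 27 > -4 (shift), -7 <= -4 (stop) = 4 comparison(s) -> [-7, -4, 27, 33, 37, 37]
Insert 37: 37 <= 37 (stop) = 1 comparison(s) -> [-7, -4, 27, 33, 37, 37]
Total comparisons: 1 + 2 + 3 + 4 + 1 = 11
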